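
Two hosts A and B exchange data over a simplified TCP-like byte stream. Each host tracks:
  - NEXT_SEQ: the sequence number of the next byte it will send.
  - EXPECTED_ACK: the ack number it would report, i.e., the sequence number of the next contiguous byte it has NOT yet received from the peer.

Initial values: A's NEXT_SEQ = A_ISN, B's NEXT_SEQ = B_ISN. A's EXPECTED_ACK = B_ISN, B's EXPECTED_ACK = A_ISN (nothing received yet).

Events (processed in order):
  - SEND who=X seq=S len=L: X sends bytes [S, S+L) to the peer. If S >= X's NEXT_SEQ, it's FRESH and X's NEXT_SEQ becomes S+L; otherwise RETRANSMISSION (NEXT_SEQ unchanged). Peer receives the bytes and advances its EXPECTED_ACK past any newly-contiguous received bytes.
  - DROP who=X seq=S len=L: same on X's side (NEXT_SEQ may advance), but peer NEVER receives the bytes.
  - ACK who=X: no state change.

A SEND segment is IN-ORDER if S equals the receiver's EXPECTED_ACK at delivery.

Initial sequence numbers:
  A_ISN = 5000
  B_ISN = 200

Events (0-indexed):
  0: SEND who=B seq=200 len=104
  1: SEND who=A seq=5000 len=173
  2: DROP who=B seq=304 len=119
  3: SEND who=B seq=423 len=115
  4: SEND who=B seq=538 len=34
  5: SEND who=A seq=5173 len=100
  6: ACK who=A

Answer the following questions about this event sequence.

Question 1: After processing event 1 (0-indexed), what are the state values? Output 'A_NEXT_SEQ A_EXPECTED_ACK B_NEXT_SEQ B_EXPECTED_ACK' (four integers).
After event 0: A_seq=5000 A_ack=304 B_seq=304 B_ack=5000
After event 1: A_seq=5173 A_ack=304 B_seq=304 B_ack=5173

5173 304 304 5173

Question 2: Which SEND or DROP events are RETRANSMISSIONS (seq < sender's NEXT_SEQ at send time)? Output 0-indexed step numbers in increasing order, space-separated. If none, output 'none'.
Answer: none

Derivation:
Step 0: SEND seq=200 -> fresh
Step 1: SEND seq=5000 -> fresh
Step 2: DROP seq=304 -> fresh
Step 3: SEND seq=423 -> fresh
Step 4: SEND seq=538 -> fresh
Step 5: SEND seq=5173 -> fresh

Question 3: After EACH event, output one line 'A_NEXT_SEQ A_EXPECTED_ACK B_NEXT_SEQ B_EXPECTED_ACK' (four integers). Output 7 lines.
5000 304 304 5000
5173 304 304 5173
5173 304 423 5173
5173 304 538 5173
5173 304 572 5173
5273 304 572 5273
5273 304 572 5273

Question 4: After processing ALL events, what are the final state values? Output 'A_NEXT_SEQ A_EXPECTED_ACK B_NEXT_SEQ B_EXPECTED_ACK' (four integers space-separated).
Answer: 5273 304 572 5273

Derivation:
After event 0: A_seq=5000 A_ack=304 B_seq=304 B_ack=5000
After event 1: A_seq=5173 A_ack=304 B_seq=304 B_ack=5173
After event 2: A_seq=5173 A_ack=304 B_seq=423 B_ack=5173
After event 3: A_seq=5173 A_ack=304 B_seq=538 B_ack=5173
After event 4: A_seq=5173 A_ack=304 B_seq=572 B_ack=5173
After event 5: A_seq=5273 A_ack=304 B_seq=572 B_ack=5273
After event 6: A_seq=5273 A_ack=304 B_seq=572 B_ack=5273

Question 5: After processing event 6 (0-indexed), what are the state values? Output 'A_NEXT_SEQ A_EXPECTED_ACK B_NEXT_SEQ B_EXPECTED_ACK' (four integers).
After event 0: A_seq=5000 A_ack=304 B_seq=304 B_ack=5000
After event 1: A_seq=5173 A_ack=304 B_seq=304 B_ack=5173
After event 2: A_seq=5173 A_ack=304 B_seq=423 B_ack=5173
After event 3: A_seq=5173 A_ack=304 B_seq=538 B_ack=5173
After event 4: A_seq=5173 A_ack=304 B_seq=572 B_ack=5173
After event 5: A_seq=5273 A_ack=304 B_seq=572 B_ack=5273
After event 6: A_seq=5273 A_ack=304 B_seq=572 B_ack=5273

5273 304 572 5273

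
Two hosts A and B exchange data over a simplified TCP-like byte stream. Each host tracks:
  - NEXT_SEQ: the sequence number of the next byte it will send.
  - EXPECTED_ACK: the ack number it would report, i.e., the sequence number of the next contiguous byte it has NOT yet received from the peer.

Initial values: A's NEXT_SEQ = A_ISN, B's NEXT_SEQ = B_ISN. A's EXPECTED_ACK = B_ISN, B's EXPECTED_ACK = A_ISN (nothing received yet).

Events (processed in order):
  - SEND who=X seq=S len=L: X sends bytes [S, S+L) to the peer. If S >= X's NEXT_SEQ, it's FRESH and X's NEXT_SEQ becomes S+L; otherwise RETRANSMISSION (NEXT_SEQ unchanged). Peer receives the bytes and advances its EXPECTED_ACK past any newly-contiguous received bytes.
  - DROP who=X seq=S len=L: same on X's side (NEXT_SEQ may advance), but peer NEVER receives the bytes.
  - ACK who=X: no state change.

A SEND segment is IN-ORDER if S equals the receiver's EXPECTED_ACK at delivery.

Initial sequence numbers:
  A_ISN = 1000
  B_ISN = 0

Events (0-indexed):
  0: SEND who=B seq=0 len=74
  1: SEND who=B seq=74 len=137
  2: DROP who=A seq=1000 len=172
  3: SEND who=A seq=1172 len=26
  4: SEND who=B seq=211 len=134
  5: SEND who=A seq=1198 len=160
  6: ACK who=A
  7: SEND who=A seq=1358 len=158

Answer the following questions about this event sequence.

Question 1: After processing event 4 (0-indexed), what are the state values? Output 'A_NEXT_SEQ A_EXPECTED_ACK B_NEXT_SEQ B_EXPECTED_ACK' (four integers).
After event 0: A_seq=1000 A_ack=74 B_seq=74 B_ack=1000
After event 1: A_seq=1000 A_ack=211 B_seq=211 B_ack=1000
After event 2: A_seq=1172 A_ack=211 B_seq=211 B_ack=1000
After event 3: A_seq=1198 A_ack=211 B_seq=211 B_ack=1000
After event 4: A_seq=1198 A_ack=345 B_seq=345 B_ack=1000

1198 345 345 1000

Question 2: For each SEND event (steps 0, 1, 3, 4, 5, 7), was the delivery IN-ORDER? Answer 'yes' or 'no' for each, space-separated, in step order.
Answer: yes yes no yes no no

Derivation:
Step 0: SEND seq=0 -> in-order
Step 1: SEND seq=74 -> in-order
Step 3: SEND seq=1172 -> out-of-order
Step 4: SEND seq=211 -> in-order
Step 5: SEND seq=1198 -> out-of-order
Step 7: SEND seq=1358 -> out-of-order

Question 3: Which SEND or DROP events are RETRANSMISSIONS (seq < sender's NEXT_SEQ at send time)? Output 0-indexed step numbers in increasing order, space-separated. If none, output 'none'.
Step 0: SEND seq=0 -> fresh
Step 1: SEND seq=74 -> fresh
Step 2: DROP seq=1000 -> fresh
Step 3: SEND seq=1172 -> fresh
Step 4: SEND seq=211 -> fresh
Step 5: SEND seq=1198 -> fresh
Step 7: SEND seq=1358 -> fresh

Answer: none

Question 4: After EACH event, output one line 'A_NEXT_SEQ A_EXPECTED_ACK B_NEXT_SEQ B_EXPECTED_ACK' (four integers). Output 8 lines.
1000 74 74 1000
1000 211 211 1000
1172 211 211 1000
1198 211 211 1000
1198 345 345 1000
1358 345 345 1000
1358 345 345 1000
1516 345 345 1000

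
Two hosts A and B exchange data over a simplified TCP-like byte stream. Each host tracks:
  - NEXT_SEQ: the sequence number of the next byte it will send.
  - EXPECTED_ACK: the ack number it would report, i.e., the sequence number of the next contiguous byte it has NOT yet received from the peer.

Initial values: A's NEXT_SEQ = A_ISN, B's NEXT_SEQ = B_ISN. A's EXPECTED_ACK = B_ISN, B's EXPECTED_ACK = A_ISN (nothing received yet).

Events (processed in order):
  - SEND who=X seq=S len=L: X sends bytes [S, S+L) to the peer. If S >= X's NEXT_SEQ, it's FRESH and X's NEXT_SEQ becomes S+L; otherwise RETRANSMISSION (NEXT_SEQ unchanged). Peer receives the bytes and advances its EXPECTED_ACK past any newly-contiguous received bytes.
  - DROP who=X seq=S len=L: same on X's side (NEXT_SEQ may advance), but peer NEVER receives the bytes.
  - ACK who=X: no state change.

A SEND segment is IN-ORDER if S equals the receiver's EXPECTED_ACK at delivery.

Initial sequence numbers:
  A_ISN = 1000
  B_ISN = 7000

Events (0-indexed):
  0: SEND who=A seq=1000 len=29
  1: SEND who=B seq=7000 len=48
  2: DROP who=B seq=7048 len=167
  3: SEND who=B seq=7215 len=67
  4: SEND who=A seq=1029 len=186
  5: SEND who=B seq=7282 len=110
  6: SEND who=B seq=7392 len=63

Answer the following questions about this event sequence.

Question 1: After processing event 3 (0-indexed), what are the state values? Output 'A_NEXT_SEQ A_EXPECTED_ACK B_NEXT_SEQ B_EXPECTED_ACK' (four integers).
After event 0: A_seq=1029 A_ack=7000 B_seq=7000 B_ack=1029
After event 1: A_seq=1029 A_ack=7048 B_seq=7048 B_ack=1029
After event 2: A_seq=1029 A_ack=7048 B_seq=7215 B_ack=1029
After event 3: A_seq=1029 A_ack=7048 B_seq=7282 B_ack=1029

1029 7048 7282 1029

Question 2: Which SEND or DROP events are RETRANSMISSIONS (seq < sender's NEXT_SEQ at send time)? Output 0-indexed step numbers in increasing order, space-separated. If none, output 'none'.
Step 0: SEND seq=1000 -> fresh
Step 1: SEND seq=7000 -> fresh
Step 2: DROP seq=7048 -> fresh
Step 3: SEND seq=7215 -> fresh
Step 4: SEND seq=1029 -> fresh
Step 5: SEND seq=7282 -> fresh
Step 6: SEND seq=7392 -> fresh

Answer: none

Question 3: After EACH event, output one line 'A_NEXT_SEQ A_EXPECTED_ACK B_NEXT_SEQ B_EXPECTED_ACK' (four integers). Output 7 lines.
1029 7000 7000 1029
1029 7048 7048 1029
1029 7048 7215 1029
1029 7048 7282 1029
1215 7048 7282 1215
1215 7048 7392 1215
1215 7048 7455 1215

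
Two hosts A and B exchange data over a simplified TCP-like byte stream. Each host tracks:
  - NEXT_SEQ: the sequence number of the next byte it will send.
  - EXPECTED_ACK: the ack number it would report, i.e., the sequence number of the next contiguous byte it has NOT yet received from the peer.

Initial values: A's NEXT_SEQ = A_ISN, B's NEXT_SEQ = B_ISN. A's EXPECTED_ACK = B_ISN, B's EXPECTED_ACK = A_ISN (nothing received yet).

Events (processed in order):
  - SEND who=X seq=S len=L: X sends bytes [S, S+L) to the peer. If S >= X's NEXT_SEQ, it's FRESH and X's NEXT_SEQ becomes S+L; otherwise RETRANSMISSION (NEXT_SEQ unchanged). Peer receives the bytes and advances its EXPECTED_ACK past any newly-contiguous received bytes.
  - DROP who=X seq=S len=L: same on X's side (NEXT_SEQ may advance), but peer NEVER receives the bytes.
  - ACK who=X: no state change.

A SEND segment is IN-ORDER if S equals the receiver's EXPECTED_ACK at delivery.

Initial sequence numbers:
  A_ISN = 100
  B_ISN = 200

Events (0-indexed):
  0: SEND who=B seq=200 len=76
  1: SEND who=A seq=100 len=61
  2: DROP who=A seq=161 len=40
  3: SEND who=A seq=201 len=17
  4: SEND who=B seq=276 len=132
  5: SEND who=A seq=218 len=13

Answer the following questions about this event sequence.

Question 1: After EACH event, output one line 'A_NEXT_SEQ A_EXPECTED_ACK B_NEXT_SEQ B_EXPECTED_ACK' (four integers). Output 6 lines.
100 276 276 100
161 276 276 161
201 276 276 161
218 276 276 161
218 408 408 161
231 408 408 161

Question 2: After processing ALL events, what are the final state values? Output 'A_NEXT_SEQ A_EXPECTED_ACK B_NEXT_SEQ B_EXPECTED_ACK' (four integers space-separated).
Answer: 231 408 408 161

Derivation:
After event 0: A_seq=100 A_ack=276 B_seq=276 B_ack=100
After event 1: A_seq=161 A_ack=276 B_seq=276 B_ack=161
After event 2: A_seq=201 A_ack=276 B_seq=276 B_ack=161
After event 3: A_seq=218 A_ack=276 B_seq=276 B_ack=161
After event 4: A_seq=218 A_ack=408 B_seq=408 B_ack=161
After event 5: A_seq=231 A_ack=408 B_seq=408 B_ack=161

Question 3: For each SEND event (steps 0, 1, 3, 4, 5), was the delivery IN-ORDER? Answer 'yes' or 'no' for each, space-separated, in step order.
Answer: yes yes no yes no

Derivation:
Step 0: SEND seq=200 -> in-order
Step 1: SEND seq=100 -> in-order
Step 3: SEND seq=201 -> out-of-order
Step 4: SEND seq=276 -> in-order
Step 5: SEND seq=218 -> out-of-order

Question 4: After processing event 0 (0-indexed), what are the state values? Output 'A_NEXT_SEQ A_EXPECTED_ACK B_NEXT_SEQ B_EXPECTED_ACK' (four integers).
After event 0: A_seq=100 A_ack=276 B_seq=276 B_ack=100

100 276 276 100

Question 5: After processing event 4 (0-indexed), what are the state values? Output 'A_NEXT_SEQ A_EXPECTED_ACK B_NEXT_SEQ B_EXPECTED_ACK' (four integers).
After event 0: A_seq=100 A_ack=276 B_seq=276 B_ack=100
After event 1: A_seq=161 A_ack=276 B_seq=276 B_ack=161
After event 2: A_seq=201 A_ack=276 B_seq=276 B_ack=161
After event 3: A_seq=218 A_ack=276 B_seq=276 B_ack=161
After event 4: A_seq=218 A_ack=408 B_seq=408 B_ack=161

218 408 408 161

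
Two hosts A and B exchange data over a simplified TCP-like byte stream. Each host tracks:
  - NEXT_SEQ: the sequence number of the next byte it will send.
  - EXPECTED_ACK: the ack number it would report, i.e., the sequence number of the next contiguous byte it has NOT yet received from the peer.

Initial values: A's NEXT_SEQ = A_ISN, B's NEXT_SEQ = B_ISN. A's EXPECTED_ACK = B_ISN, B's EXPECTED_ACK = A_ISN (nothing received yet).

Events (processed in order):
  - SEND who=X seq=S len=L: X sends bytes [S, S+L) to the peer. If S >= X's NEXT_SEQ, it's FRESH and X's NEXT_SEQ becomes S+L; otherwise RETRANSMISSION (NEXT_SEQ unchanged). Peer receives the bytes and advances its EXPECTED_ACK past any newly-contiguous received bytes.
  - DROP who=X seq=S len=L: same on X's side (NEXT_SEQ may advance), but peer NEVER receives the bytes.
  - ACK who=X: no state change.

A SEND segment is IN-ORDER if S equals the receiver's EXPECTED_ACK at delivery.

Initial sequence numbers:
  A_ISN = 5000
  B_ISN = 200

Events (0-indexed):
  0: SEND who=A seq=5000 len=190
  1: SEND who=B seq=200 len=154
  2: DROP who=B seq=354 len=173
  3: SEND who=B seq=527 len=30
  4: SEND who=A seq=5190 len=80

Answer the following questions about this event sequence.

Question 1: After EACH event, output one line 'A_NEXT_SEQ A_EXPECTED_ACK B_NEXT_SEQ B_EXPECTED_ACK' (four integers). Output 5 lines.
5190 200 200 5190
5190 354 354 5190
5190 354 527 5190
5190 354 557 5190
5270 354 557 5270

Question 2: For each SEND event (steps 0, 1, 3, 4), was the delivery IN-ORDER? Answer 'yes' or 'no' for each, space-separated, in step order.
Step 0: SEND seq=5000 -> in-order
Step 1: SEND seq=200 -> in-order
Step 3: SEND seq=527 -> out-of-order
Step 4: SEND seq=5190 -> in-order

Answer: yes yes no yes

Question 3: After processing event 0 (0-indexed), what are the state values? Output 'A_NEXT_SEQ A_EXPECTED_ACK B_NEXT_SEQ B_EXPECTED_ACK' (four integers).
After event 0: A_seq=5190 A_ack=200 B_seq=200 B_ack=5190

5190 200 200 5190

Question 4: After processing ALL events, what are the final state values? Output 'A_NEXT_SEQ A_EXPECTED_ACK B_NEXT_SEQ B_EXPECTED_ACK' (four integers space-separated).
Answer: 5270 354 557 5270

Derivation:
After event 0: A_seq=5190 A_ack=200 B_seq=200 B_ack=5190
After event 1: A_seq=5190 A_ack=354 B_seq=354 B_ack=5190
After event 2: A_seq=5190 A_ack=354 B_seq=527 B_ack=5190
After event 3: A_seq=5190 A_ack=354 B_seq=557 B_ack=5190
After event 4: A_seq=5270 A_ack=354 B_seq=557 B_ack=5270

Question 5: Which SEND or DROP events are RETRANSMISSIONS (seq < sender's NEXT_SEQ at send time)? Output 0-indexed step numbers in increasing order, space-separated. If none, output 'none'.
Step 0: SEND seq=5000 -> fresh
Step 1: SEND seq=200 -> fresh
Step 2: DROP seq=354 -> fresh
Step 3: SEND seq=527 -> fresh
Step 4: SEND seq=5190 -> fresh

Answer: none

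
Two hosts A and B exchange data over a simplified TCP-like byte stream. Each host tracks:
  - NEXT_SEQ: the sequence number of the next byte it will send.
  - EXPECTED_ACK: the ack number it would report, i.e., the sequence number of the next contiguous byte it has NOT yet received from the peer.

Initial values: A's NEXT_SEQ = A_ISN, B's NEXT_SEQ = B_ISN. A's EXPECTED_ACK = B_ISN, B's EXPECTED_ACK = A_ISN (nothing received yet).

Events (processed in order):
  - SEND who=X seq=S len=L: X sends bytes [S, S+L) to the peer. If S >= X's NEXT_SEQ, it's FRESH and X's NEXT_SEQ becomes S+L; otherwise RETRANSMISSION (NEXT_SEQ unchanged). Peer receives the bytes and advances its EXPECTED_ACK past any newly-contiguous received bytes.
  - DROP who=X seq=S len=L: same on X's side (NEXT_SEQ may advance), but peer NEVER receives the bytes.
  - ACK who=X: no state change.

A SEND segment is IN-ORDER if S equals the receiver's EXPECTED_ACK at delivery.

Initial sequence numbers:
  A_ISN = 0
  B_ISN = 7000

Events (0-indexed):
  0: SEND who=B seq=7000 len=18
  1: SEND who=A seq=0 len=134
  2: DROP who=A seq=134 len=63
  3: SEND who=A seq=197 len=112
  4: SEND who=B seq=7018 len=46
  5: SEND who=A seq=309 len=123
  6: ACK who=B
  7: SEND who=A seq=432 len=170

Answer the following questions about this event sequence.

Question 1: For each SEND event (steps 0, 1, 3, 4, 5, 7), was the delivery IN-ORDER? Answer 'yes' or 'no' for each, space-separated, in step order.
Step 0: SEND seq=7000 -> in-order
Step 1: SEND seq=0 -> in-order
Step 3: SEND seq=197 -> out-of-order
Step 4: SEND seq=7018 -> in-order
Step 5: SEND seq=309 -> out-of-order
Step 7: SEND seq=432 -> out-of-order

Answer: yes yes no yes no no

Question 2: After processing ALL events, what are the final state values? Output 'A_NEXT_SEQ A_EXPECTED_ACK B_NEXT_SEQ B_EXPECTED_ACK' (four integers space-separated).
After event 0: A_seq=0 A_ack=7018 B_seq=7018 B_ack=0
After event 1: A_seq=134 A_ack=7018 B_seq=7018 B_ack=134
After event 2: A_seq=197 A_ack=7018 B_seq=7018 B_ack=134
After event 3: A_seq=309 A_ack=7018 B_seq=7018 B_ack=134
After event 4: A_seq=309 A_ack=7064 B_seq=7064 B_ack=134
After event 5: A_seq=432 A_ack=7064 B_seq=7064 B_ack=134
After event 6: A_seq=432 A_ack=7064 B_seq=7064 B_ack=134
After event 7: A_seq=602 A_ack=7064 B_seq=7064 B_ack=134

Answer: 602 7064 7064 134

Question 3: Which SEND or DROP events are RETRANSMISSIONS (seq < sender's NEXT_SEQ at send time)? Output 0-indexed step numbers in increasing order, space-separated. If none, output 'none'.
Step 0: SEND seq=7000 -> fresh
Step 1: SEND seq=0 -> fresh
Step 2: DROP seq=134 -> fresh
Step 3: SEND seq=197 -> fresh
Step 4: SEND seq=7018 -> fresh
Step 5: SEND seq=309 -> fresh
Step 7: SEND seq=432 -> fresh

Answer: none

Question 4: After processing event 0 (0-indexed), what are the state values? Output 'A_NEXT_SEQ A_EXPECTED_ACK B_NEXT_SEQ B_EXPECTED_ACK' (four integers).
After event 0: A_seq=0 A_ack=7018 B_seq=7018 B_ack=0

0 7018 7018 0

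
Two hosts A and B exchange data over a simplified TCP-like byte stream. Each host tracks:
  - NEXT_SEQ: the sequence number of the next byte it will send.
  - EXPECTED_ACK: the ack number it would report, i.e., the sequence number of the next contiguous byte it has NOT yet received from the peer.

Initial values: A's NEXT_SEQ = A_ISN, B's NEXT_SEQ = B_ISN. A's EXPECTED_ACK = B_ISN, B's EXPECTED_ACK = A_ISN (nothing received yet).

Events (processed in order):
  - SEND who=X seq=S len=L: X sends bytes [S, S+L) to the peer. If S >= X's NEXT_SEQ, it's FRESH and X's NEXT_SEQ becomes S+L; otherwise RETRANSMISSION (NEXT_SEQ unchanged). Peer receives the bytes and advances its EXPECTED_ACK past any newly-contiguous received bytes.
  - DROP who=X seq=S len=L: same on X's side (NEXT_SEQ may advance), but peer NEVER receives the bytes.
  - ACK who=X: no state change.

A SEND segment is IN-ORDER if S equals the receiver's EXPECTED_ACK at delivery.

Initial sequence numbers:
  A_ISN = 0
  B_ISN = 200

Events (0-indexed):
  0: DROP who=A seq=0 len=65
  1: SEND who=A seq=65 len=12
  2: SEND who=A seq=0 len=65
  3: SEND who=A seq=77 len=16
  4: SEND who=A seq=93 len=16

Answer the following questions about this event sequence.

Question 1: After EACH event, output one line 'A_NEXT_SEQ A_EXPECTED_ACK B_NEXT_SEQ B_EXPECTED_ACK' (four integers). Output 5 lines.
65 200 200 0
77 200 200 0
77 200 200 77
93 200 200 93
109 200 200 109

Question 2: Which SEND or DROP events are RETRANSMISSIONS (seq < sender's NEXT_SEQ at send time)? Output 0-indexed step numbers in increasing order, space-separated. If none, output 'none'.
Step 0: DROP seq=0 -> fresh
Step 1: SEND seq=65 -> fresh
Step 2: SEND seq=0 -> retransmit
Step 3: SEND seq=77 -> fresh
Step 4: SEND seq=93 -> fresh

Answer: 2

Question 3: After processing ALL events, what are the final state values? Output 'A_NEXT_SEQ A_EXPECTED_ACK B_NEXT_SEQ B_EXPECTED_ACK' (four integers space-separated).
Answer: 109 200 200 109

Derivation:
After event 0: A_seq=65 A_ack=200 B_seq=200 B_ack=0
After event 1: A_seq=77 A_ack=200 B_seq=200 B_ack=0
After event 2: A_seq=77 A_ack=200 B_seq=200 B_ack=77
After event 3: A_seq=93 A_ack=200 B_seq=200 B_ack=93
After event 4: A_seq=109 A_ack=200 B_seq=200 B_ack=109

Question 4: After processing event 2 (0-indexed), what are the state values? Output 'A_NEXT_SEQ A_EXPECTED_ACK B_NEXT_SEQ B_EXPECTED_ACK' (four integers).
After event 0: A_seq=65 A_ack=200 B_seq=200 B_ack=0
After event 1: A_seq=77 A_ack=200 B_seq=200 B_ack=0
After event 2: A_seq=77 A_ack=200 B_seq=200 B_ack=77

77 200 200 77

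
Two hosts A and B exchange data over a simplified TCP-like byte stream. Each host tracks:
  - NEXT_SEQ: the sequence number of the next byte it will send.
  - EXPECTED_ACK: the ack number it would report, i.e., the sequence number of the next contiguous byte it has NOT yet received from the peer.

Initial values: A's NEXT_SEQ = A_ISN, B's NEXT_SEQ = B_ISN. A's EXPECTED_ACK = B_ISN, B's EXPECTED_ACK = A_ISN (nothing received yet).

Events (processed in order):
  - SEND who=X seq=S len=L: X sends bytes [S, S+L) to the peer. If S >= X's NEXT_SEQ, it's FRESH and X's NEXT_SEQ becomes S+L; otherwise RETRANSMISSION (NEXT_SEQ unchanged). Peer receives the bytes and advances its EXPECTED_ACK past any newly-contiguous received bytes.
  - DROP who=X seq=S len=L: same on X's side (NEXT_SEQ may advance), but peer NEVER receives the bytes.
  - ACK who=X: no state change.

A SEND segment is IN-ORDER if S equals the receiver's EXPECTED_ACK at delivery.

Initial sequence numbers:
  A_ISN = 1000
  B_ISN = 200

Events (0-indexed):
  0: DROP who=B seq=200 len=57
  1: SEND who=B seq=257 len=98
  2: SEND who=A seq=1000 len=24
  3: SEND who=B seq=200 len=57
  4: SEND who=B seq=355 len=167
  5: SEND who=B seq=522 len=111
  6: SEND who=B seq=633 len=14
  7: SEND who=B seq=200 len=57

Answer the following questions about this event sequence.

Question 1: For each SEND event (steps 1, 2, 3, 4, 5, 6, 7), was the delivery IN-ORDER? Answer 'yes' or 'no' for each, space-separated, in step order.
Step 1: SEND seq=257 -> out-of-order
Step 2: SEND seq=1000 -> in-order
Step 3: SEND seq=200 -> in-order
Step 4: SEND seq=355 -> in-order
Step 5: SEND seq=522 -> in-order
Step 6: SEND seq=633 -> in-order
Step 7: SEND seq=200 -> out-of-order

Answer: no yes yes yes yes yes no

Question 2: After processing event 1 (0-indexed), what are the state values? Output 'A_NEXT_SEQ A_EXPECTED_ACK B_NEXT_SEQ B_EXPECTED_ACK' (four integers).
After event 0: A_seq=1000 A_ack=200 B_seq=257 B_ack=1000
After event 1: A_seq=1000 A_ack=200 B_seq=355 B_ack=1000

1000 200 355 1000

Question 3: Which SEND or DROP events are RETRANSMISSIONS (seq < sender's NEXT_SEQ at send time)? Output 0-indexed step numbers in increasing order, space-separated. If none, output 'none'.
Answer: 3 7

Derivation:
Step 0: DROP seq=200 -> fresh
Step 1: SEND seq=257 -> fresh
Step 2: SEND seq=1000 -> fresh
Step 3: SEND seq=200 -> retransmit
Step 4: SEND seq=355 -> fresh
Step 5: SEND seq=522 -> fresh
Step 6: SEND seq=633 -> fresh
Step 7: SEND seq=200 -> retransmit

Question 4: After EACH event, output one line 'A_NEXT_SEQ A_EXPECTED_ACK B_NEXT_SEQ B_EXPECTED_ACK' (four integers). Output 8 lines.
1000 200 257 1000
1000 200 355 1000
1024 200 355 1024
1024 355 355 1024
1024 522 522 1024
1024 633 633 1024
1024 647 647 1024
1024 647 647 1024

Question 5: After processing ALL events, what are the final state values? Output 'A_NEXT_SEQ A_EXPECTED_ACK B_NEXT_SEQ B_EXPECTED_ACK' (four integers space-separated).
After event 0: A_seq=1000 A_ack=200 B_seq=257 B_ack=1000
After event 1: A_seq=1000 A_ack=200 B_seq=355 B_ack=1000
After event 2: A_seq=1024 A_ack=200 B_seq=355 B_ack=1024
After event 3: A_seq=1024 A_ack=355 B_seq=355 B_ack=1024
After event 4: A_seq=1024 A_ack=522 B_seq=522 B_ack=1024
After event 5: A_seq=1024 A_ack=633 B_seq=633 B_ack=1024
After event 6: A_seq=1024 A_ack=647 B_seq=647 B_ack=1024
After event 7: A_seq=1024 A_ack=647 B_seq=647 B_ack=1024

Answer: 1024 647 647 1024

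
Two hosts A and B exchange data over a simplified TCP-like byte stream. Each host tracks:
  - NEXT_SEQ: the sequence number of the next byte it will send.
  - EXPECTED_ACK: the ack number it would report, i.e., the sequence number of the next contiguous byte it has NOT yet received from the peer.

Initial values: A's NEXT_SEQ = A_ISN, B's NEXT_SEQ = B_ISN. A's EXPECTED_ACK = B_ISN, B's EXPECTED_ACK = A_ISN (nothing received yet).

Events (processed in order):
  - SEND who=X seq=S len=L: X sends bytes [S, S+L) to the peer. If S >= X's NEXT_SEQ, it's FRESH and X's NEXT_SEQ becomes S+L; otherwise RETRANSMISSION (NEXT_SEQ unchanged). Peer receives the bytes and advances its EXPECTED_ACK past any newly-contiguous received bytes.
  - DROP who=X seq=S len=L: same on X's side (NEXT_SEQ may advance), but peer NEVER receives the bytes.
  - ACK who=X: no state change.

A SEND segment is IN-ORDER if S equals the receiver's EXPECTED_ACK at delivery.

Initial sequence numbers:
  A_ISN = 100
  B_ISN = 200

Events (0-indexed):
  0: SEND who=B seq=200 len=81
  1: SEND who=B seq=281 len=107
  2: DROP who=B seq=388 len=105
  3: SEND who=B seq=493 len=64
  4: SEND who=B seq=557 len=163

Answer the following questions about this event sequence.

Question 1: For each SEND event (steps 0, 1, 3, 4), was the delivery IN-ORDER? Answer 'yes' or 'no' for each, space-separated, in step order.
Answer: yes yes no no

Derivation:
Step 0: SEND seq=200 -> in-order
Step 1: SEND seq=281 -> in-order
Step 3: SEND seq=493 -> out-of-order
Step 4: SEND seq=557 -> out-of-order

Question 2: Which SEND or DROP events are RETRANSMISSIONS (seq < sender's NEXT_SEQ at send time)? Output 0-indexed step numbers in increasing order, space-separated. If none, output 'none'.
Step 0: SEND seq=200 -> fresh
Step 1: SEND seq=281 -> fresh
Step 2: DROP seq=388 -> fresh
Step 3: SEND seq=493 -> fresh
Step 4: SEND seq=557 -> fresh

Answer: none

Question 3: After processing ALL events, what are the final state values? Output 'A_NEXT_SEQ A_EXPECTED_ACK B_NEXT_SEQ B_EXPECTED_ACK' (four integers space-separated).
After event 0: A_seq=100 A_ack=281 B_seq=281 B_ack=100
After event 1: A_seq=100 A_ack=388 B_seq=388 B_ack=100
After event 2: A_seq=100 A_ack=388 B_seq=493 B_ack=100
After event 3: A_seq=100 A_ack=388 B_seq=557 B_ack=100
After event 4: A_seq=100 A_ack=388 B_seq=720 B_ack=100

Answer: 100 388 720 100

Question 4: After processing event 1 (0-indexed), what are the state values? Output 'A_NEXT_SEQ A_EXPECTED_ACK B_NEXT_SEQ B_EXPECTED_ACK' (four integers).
After event 0: A_seq=100 A_ack=281 B_seq=281 B_ack=100
After event 1: A_seq=100 A_ack=388 B_seq=388 B_ack=100

100 388 388 100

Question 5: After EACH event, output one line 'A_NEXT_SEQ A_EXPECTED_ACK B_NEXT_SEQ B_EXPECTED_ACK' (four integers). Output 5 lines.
100 281 281 100
100 388 388 100
100 388 493 100
100 388 557 100
100 388 720 100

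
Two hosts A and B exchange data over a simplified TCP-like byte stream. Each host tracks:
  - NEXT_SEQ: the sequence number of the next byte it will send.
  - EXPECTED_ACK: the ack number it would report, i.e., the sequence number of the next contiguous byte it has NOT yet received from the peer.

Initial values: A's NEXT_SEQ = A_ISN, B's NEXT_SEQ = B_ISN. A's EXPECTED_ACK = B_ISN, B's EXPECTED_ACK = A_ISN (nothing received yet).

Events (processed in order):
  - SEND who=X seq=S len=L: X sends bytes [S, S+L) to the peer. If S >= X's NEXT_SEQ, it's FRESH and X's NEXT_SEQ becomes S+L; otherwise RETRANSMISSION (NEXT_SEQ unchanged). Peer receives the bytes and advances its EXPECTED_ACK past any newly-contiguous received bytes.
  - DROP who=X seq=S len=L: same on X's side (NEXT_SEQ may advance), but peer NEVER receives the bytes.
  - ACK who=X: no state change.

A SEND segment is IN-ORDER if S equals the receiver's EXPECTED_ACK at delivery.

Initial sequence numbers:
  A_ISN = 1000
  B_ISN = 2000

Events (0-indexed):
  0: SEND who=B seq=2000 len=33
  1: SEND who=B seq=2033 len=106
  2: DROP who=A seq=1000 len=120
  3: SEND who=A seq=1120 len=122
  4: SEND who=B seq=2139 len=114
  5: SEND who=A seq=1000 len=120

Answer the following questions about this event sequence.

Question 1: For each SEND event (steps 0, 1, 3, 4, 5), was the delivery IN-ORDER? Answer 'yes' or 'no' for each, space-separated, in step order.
Answer: yes yes no yes yes

Derivation:
Step 0: SEND seq=2000 -> in-order
Step 1: SEND seq=2033 -> in-order
Step 3: SEND seq=1120 -> out-of-order
Step 4: SEND seq=2139 -> in-order
Step 5: SEND seq=1000 -> in-order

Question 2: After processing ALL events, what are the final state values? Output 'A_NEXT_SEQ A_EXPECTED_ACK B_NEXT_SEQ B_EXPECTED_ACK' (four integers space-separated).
Answer: 1242 2253 2253 1242

Derivation:
After event 0: A_seq=1000 A_ack=2033 B_seq=2033 B_ack=1000
After event 1: A_seq=1000 A_ack=2139 B_seq=2139 B_ack=1000
After event 2: A_seq=1120 A_ack=2139 B_seq=2139 B_ack=1000
After event 3: A_seq=1242 A_ack=2139 B_seq=2139 B_ack=1000
After event 4: A_seq=1242 A_ack=2253 B_seq=2253 B_ack=1000
After event 5: A_seq=1242 A_ack=2253 B_seq=2253 B_ack=1242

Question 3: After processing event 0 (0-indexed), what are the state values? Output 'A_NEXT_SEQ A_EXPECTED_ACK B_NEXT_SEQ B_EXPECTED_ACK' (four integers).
After event 0: A_seq=1000 A_ack=2033 B_seq=2033 B_ack=1000

1000 2033 2033 1000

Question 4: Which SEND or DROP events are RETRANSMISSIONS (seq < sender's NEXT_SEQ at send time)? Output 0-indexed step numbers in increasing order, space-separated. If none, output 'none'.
Step 0: SEND seq=2000 -> fresh
Step 1: SEND seq=2033 -> fresh
Step 2: DROP seq=1000 -> fresh
Step 3: SEND seq=1120 -> fresh
Step 4: SEND seq=2139 -> fresh
Step 5: SEND seq=1000 -> retransmit

Answer: 5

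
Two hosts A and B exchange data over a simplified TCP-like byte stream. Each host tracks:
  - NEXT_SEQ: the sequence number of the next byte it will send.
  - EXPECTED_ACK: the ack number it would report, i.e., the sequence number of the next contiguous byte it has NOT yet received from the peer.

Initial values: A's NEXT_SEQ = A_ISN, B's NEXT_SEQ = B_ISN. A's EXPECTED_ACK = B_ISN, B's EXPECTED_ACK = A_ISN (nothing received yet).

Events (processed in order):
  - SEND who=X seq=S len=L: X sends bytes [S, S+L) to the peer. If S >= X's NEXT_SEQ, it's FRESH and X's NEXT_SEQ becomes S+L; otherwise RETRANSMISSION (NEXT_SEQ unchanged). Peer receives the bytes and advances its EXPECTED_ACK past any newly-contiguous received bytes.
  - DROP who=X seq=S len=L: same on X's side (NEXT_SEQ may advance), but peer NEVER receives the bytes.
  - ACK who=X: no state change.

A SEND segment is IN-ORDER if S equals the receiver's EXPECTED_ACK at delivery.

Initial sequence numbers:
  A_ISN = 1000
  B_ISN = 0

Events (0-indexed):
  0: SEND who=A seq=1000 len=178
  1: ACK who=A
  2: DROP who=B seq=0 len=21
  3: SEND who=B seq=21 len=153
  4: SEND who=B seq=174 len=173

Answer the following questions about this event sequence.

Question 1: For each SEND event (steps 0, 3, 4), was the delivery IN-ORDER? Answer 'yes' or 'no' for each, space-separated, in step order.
Answer: yes no no

Derivation:
Step 0: SEND seq=1000 -> in-order
Step 3: SEND seq=21 -> out-of-order
Step 4: SEND seq=174 -> out-of-order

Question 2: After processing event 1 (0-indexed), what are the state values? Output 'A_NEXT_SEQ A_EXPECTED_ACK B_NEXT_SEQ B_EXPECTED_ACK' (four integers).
After event 0: A_seq=1178 A_ack=0 B_seq=0 B_ack=1178
After event 1: A_seq=1178 A_ack=0 B_seq=0 B_ack=1178

1178 0 0 1178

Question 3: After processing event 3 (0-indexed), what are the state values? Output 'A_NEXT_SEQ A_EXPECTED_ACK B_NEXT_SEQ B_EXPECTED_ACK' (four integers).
After event 0: A_seq=1178 A_ack=0 B_seq=0 B_ack=1178
After event 1: A_seq=1178 A_ack=0 B_seq=0 B_ack=1178
After event 2: A_seq=1178 A_ack=0 B_seq=21 B_ack=1178
After event 3: A_seq=1178 A_ack=0 B_seq=174 B_ack=1178

1178 0 174 1178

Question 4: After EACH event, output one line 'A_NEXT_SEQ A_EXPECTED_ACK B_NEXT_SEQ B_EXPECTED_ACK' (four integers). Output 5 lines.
1178 0 0 1178
1178 0 0 1178
1178 0 21 1178
1178 0 174 1178
1178 0 347 1178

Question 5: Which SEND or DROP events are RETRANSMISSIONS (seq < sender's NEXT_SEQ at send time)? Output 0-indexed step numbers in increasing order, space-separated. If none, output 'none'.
Step 0: SEND seq=1000 -> fresh
Step 2: DROP seq=0 -> fresh
Step 3: SEND seq=21 -> fresh
Step 4: SEND seq=174 -> fresh

Answer: none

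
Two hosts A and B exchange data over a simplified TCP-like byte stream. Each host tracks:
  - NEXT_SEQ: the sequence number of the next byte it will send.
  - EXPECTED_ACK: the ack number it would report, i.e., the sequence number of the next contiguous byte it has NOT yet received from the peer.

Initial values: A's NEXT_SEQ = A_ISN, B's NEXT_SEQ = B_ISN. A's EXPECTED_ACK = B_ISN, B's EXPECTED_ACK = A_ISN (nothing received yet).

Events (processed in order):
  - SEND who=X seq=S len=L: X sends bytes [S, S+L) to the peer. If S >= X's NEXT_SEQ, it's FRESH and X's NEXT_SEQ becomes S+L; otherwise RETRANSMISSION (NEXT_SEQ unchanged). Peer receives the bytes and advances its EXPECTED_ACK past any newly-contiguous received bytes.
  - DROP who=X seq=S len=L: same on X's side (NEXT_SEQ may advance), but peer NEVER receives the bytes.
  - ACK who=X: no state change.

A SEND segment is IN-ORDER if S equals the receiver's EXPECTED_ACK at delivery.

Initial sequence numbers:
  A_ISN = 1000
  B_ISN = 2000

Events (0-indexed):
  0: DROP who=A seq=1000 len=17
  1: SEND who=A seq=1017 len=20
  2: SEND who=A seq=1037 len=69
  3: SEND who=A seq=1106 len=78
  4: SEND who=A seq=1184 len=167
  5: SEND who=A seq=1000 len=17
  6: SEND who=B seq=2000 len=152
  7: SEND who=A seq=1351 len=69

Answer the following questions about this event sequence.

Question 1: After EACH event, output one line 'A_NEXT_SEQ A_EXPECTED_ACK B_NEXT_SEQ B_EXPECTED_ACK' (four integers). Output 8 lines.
1017 2000 2000 1000
1037 2000 2000 1000
1106 2000 2000 1000
1184 2000 2000 1000
1351 2000 2000 1000
1351 2000 2000 1351
1351 2152 2152 1351
1420 2152 2152 1420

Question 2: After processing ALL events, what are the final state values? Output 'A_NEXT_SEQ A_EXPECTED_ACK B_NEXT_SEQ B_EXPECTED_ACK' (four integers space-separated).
Answer: 1420 2152 2152 1420

Derivation:
After event 0: A_seq=1017 A_ack=2000 B_seq=2000 B_ack=1000
After event 1: A_seq=1037 A_ack=2000 B_seq=2000 B_ack=1000
After event 2: A_seq=1106 A_ack=2000 B_seq=2000 B_ack=1000
After event 3: A_seq=1184 A_ack=2000 B_seq=2000 B_ack=1000
After event 4: A_seq=1351 A_ack=2000 B_seq=2000 B_ack=1000
After event 5: A_seq=1351 A_ack=2000 B_seq=2000 B_ack=1351
After event 6: A_seq=1351 A_ack=2152 B_seq=2152 B_ack=1351
After event 7: A_seq=1420 A_ack=2152 B_seq=2152 B_ack=1420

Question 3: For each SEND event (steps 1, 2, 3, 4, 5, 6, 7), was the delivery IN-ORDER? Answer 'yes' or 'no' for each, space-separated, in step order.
Answer: no no no no yes yes yes

Derivation:
Step 1: SEND seq=1017 -> out-of-order
Step 2: SEND seq=1037 -> out-of-order
Step 3: SEND seq=1106 -> out-of-order
Step 4: SEND seq=1184 -> out-of-order
Step 5: SEND seq=1000 -> in-order
Step 6: SEND seq=2000 -> in-order
Step 7: SEND seq=1351 -> in-order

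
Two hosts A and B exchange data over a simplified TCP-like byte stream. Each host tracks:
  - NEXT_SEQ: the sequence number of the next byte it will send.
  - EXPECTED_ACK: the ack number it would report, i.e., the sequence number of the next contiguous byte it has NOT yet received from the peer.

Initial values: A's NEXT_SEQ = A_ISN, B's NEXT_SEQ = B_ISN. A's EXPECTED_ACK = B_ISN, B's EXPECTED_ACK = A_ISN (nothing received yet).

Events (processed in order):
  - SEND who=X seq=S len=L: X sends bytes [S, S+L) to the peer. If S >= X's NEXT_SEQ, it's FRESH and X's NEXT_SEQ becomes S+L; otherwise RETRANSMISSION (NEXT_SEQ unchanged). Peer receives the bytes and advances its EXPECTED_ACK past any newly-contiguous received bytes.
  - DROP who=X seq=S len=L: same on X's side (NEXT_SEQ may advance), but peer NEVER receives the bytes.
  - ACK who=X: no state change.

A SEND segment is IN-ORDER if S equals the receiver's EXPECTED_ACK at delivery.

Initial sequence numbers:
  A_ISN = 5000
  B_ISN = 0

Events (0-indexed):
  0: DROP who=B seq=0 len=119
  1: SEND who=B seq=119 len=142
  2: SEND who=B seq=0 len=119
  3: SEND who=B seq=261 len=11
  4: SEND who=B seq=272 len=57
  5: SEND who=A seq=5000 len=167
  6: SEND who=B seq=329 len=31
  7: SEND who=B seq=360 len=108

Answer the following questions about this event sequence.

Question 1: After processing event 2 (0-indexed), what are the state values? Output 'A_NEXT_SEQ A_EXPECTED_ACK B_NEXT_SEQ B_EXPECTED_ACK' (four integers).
After event 0: A_seq=5000 A_ack=0 B_seq=119 B_ack=5000
After event 1: A_seq=5000 A_ack=0 B_seq=261 B_ack=5000
After event 2: A_seq=5000 A_ack=261 B_seq=261 B_ack=5000

5000 261 261 5000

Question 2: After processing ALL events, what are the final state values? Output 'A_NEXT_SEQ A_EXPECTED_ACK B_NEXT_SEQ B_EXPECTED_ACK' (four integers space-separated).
Answer: 5167 468 468 5167

Derivation:
After event 0: A_seq=5000 A_ack=0 B_seq=119 B_ack=5000
After event 1: A_seq=5000 A_ack=0 B_seq=261 B_ack=5000
After event 2: A_seq=5000 A_ack=261 B_seq=261 B_ack=5000
After event 3: A_seq=5000 A_ack=272 B_seq=272 B_ack=5000
After event 4: A_seq=5000 A_ack=329 B_seq=329 B_ack=5000
After event 5: A_seq=5167 A_ack=329 B_seq=329 B_ack=5167
After event 6: A_seq=5167 A_ack=360 B_seq=360 B_ack=5167
After event 7: A_seq=5167 A_ack=468 B_seq=468 B_ack=5167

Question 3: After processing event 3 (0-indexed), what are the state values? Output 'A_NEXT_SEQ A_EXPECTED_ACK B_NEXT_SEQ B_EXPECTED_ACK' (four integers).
After event 0: A_seq=5000 A_ack=0 B_seq=119 B_ack=5000
After event 1: A_seq=5000 A_ack=0 B_seq=261 B_ack=5000
After event 2: A_seq=5000 A_ack=261 B_seq=261 B_ack=5000
After event 3: A_seq=5000 A_ack=272 B_seq=272 B_ack=5000

5000 272 272 5000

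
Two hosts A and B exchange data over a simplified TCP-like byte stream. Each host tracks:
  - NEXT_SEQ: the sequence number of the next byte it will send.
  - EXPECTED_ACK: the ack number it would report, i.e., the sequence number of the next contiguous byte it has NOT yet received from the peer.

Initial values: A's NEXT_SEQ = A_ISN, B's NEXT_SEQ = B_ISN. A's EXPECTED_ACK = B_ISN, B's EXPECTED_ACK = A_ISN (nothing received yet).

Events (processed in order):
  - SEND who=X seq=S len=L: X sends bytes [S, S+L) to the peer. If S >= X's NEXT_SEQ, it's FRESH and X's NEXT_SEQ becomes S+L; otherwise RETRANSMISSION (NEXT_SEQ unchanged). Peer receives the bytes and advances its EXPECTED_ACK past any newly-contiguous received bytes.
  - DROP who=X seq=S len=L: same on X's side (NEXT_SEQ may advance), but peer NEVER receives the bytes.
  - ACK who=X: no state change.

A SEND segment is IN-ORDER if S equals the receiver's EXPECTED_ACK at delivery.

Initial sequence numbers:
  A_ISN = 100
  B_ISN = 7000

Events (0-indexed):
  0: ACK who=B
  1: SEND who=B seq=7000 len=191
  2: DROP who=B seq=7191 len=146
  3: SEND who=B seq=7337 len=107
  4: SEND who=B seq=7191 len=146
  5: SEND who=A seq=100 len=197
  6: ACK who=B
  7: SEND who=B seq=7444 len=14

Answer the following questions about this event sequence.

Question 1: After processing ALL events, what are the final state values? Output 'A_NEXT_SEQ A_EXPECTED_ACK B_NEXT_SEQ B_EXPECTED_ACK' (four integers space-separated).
After event 0: A_seq=100 A_ack=7000 B_seq=7000 B_ack=100
After event 1: A_seq=100 A_ack=7191 B_seq=7191 B_ack=100
After event 2: A_seq=100 A_ack=7191 B_seq=7337 B_ack=100
After event 3: A_seq=100 A_ack=7191 B_seq=7444 B_ack=100
After event 4: A_seq=100 A_ack=7444 B_seq=7444 B_ack=100
After event 5: A_seq=297 A_ack=7444 B_seq=7444 B_ack=297
After event 6: A_seq=297 A_ack=7444 B_seq=7444 B_ack=297
After event 7: A_seq=297 A_ack=7458 B_seq=7458 B_ack=297

Answer: 297 7458 7458 297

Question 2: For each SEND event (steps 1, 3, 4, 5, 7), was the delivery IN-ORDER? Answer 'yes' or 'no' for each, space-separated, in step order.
Step 1: SEND seq=7000 -> in-order
Step 3: SEND seq=7337 -> out-of-order
Step 4: SEND seq=7191 -> in-order
Step 5: SEND seq=100 -> in-order
Step 7: SEND seq=7444 -> in-order

Answer: yes no yes yes yes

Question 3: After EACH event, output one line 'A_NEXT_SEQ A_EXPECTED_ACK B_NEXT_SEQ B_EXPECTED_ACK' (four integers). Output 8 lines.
100 7000 7000 100
100 7191 7191 100
100 7191 7337 100
100 7191 7444 100
100 7444 7444 100
297 7444 7444 297
297 7444 7444 297
297 7458 7458 297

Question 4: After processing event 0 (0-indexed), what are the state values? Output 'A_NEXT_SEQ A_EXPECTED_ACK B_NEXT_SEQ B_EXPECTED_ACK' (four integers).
After event 0: A_seq=100 A_ack=7000 B_seq=7000 B_ack=100

100 7000 7000 100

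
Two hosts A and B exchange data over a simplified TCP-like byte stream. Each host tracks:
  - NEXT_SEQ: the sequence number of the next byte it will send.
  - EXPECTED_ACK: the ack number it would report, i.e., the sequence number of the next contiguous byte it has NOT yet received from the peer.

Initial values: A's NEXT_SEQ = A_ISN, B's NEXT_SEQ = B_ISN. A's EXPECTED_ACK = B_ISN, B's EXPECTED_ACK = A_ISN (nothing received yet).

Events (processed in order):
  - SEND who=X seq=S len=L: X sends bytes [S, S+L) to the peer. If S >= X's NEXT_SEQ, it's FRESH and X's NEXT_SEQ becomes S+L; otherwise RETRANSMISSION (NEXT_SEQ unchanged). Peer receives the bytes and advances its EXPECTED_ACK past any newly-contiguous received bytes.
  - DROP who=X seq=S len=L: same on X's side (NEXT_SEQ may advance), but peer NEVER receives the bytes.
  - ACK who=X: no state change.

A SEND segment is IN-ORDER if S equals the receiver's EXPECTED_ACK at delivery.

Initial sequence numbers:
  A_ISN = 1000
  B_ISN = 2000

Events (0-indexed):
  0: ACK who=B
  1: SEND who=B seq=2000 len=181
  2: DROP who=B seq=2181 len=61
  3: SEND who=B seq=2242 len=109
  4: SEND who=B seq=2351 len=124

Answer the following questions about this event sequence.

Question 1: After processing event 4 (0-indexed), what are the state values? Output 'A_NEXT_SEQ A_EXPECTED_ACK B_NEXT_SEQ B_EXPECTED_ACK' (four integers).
After event 0: A_seq=1000 A_ack=2000 B_seq=2000 B_ack=1000
After event 1: A_seq=1000 A_ack=2181 B_seq=2181 B_ack=1000
After event 2: A_seq=1000 A_ack=2181 B_seq=2242 B_ack=1000
After event 3: A_seq=1000 A_ack=2181 B_seq=2351 B_ack=1000
After event 4: A_seq=1000 A_ack=2181 B_seq=2475 B_ack=1000

1000 2181 2475 1000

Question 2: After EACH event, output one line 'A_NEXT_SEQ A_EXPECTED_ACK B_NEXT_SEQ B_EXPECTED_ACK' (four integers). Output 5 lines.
1000 2000 2000 1000
1000 2181 2181 1000
1000 2181 2242 1000
1000 2181 2351 1000
1000 2181 2475 1000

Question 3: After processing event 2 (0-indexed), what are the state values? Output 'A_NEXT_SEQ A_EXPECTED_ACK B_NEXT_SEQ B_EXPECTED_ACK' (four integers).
After event 0: A_seq=1000 A_ack=2000 B_seq=2000 B_ack=1000
After event 1: A_seq=1000 A_ack=2181 B_seq=2181 B_ack=1000
After event 2: A_seq=1000 A_ack=2181 B_seq=2242 B_ack=1000

1000 2181 2242 1000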